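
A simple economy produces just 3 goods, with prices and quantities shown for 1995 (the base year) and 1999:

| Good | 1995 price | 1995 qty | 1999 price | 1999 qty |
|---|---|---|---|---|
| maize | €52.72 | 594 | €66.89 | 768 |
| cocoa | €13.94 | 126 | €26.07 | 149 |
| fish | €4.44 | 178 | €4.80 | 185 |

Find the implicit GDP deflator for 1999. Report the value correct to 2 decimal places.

Nominal GDP 1999 = 66.89·768 + 26.07·149 + 4.80·185 = 56143.95.
Real GDP 1999 (at 1995 prices) = 52.72·768 + 13.94·149 + 4.44·185 = 43387.42.
Deflator = Nominal/Real × 100 = 56143.95/43387.42 × 100 = 129.401.

129.40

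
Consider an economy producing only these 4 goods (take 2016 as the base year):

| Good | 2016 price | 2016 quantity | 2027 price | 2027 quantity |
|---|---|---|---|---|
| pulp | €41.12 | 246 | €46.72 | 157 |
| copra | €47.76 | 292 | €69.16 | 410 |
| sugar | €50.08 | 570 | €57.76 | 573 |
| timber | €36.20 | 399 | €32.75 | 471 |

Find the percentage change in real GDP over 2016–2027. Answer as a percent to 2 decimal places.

7.06%

Real GDP 2016 = Nominal GDP 2016 = 41.12·246 + 47.76·292 + 50.08·570 + 36.20·399 = 67050.84.
Real GDP 2027 (at 2016 prices) = 41.12·157 + 47.76·410 + 50.08·573 + 36.20·471 = 71783.48.
Real growth = 71783.48/67050.84 − 1 = 0.0706.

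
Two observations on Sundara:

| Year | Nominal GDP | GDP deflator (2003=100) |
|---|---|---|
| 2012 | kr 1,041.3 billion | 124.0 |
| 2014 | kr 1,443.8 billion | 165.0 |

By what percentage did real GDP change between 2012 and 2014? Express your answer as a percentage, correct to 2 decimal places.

4.20%

Real GDP 2012 = 1041.3 / 1.240 = 839.76.
Real GDP 2014 = 1443.8 / 1.650 = 875.03.
Real growth = 875.03 / 839.76 − 1 = 0.0420.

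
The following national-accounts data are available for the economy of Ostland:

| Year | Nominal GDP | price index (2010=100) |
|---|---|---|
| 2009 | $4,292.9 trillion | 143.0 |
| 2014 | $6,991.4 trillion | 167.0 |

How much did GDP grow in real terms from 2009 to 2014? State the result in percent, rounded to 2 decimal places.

39.45%

Deflate each year: 2009 → 4292.9/1.430 = 3002.03; 2014 → 6991.4/1.670 = 4186.47.
So real GDP changed by 4186.47/3002.03 − 1 = 0.3945, i.e. 39.45%.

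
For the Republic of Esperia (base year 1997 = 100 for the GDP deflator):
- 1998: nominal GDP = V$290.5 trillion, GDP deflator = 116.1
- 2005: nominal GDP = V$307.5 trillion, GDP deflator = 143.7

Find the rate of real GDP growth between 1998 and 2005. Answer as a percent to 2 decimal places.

-14.48%

Deflate each year: 1998 → 290.5/1.161 = 250.22; 2005 → 307.5/1.437 = 213.99.
So real GDP changed by 213.99/250.22 − 1 = -0.1448, i.e. -14.48%.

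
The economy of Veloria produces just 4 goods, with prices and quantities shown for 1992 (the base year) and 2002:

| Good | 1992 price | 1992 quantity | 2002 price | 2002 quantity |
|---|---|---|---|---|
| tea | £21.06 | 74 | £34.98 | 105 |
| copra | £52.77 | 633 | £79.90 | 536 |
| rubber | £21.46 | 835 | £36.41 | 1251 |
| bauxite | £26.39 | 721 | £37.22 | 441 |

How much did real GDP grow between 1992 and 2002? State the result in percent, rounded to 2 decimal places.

-4.07%

Real GDP 1992 = Nominal GDP 1992 = 21.06·74 + 52.77·633 + 21.46·835 + 26.39·721 = 71908.14.
Real GDP 2002 (at 1992 prices) = 21.06·105 + 52.77·536 + 21.46·1251 + 26.39·441 = 68980.47.
Real growth = 68980.47/71908.14 − 1 = -0.0407.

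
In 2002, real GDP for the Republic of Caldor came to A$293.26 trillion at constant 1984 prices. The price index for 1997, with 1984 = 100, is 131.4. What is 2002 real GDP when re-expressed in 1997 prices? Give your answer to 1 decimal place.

A$385.3 trillion

Real GDP in 1997 prices = Real GDP in 1984 prices × (P_1997/P_1984) = 293.26 × 1.314 = 385.34.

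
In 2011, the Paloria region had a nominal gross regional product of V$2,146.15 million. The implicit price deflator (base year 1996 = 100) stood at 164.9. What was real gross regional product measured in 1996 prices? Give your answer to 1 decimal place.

Real gross regional product = Nominal / (implicit price deflator/100) = 2146.15 / 1.649 = 1301.49.

V$1,301.5 million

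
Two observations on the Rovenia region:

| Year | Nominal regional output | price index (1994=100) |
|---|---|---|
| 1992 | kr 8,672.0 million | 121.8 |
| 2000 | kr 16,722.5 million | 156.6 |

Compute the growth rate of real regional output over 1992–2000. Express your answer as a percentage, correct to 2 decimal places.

49.98%

Deflate each year: 1992 → 8672.0/1.218 = 7119.87; 2000 → 16722.5/1.566 = 10678.48.
So real regional output changed by 10678.48/7119.87 − 1 = 0.4998, i.e. 49.98%.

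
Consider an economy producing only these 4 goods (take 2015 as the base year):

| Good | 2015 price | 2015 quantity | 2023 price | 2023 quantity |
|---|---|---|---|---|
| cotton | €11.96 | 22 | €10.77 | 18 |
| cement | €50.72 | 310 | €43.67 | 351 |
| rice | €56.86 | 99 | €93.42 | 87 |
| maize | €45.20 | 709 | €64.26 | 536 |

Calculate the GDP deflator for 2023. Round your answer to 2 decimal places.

Nominal GDP 2023 = 10.77·18 + 43.67·351 + 93.42·87 + 64.26·536 = 58092.93.
Real GDP 2023 (at 2015 prices) = 11.96·18 + 50.72·351 + 56.86·87 + 45.20·536 = 47192.02.
Deflator = Nominal/Real × 100 = 58092.93/47192.02 × 100 = 123.099.

123.10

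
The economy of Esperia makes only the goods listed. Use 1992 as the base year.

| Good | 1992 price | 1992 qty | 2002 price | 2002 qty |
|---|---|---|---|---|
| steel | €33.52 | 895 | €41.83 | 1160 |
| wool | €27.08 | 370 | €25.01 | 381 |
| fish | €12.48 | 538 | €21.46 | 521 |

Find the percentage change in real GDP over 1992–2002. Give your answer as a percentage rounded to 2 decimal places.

Real GDP 1992 = Nominal GDP 1992 = 33.52·895 + 27.08·370 + 12.48·538 = 46734.24.
Real GDP 2002 (at 1992 prices) = 33.52·1160 + 27.08·381 + 12.48·521 = 55702.76.
Real growth = 55702.76/46734.24 − 1 = 0.1919.

19.19%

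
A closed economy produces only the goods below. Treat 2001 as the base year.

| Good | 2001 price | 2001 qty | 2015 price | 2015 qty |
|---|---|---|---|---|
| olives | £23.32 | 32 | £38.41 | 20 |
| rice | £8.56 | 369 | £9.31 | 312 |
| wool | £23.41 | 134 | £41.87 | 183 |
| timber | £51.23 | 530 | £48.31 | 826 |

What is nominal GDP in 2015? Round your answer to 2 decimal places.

Nominal GDP 2015 = Σ (p_2015 × q_2015) = 38.41·20 + 9.31·312 + 41.87·183 + 48.31·826 = 51239.19.

£51239.19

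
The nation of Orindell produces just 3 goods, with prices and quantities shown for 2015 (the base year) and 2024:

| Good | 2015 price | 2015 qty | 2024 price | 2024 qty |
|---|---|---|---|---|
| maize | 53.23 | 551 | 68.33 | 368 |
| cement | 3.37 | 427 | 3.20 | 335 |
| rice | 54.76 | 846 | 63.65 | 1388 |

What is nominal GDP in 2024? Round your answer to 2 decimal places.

114563.64

Nominal GDP 2024 = Σ (p_2024 × q_2024) = 68.33·368 + 3.20·335 + 63.65·1388 = 114563.64.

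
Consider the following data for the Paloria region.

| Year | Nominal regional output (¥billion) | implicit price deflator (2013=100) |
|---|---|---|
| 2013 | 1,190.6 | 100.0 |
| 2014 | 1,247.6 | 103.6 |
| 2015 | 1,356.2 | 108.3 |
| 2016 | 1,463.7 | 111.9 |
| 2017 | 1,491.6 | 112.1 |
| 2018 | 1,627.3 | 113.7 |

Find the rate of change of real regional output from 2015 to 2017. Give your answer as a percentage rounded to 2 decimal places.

Real regional output 2015 = 1356.2/1.083 = 1252.26.
Real regional output 2017 = 1491.6/1.121 = 1330.60.
Change = 1330.60/1252.26 − 1 = 0.0626.

6.26%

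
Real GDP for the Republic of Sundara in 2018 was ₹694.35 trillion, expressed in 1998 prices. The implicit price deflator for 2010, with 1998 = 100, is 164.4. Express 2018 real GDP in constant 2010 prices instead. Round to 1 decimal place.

Real GDP in 2010 prices = Real GDP in 1998 prices × (P_2010/P_1998) = 694.35 × 1.644 = 1141.51.

₹1,141.5 trillion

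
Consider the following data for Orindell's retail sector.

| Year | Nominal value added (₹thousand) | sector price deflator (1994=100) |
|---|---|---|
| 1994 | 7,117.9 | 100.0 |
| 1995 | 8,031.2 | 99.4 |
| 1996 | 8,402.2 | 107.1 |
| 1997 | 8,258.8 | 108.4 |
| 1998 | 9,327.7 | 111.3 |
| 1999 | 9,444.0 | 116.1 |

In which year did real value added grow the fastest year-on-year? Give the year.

1995: real = 8031.2/0.994 = 8079.68; growth vs 1994 (7117.90) = 13.51%.
1996: real = 8402.2/1.071 = 7845.19; growth vs 1995 (8079.68) = -2.90%.
1997: real = 8258.8/1.084 = 7618.82; growth vs 1996 (7845.19) = -2.89%.
1998: real = 9327.7/1.113 = 8380.68; growth vs 1997 (7618.82) = 10.00%.
1999: real = 9444.0/1.161 = 8134.37; growth vs 1998 (8380.68) = -2.94%.

1995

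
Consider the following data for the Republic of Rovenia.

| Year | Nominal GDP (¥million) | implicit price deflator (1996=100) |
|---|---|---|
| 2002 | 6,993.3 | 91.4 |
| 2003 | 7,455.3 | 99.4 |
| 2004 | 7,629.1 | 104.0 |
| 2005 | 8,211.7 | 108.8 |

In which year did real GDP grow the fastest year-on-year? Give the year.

2005

2003: real = 7455.3/0.994 = 7500.30; growth vs 2002 (7651.31) = -1.97%.
2004: real = 7629.1/1.040 = 7335.67; growth vs 2003 (7500.30) = -2.19%.
2005: real = 8211.7/1.088 = 7547.52; growth vs 2004 (7335.67) = 2.89%.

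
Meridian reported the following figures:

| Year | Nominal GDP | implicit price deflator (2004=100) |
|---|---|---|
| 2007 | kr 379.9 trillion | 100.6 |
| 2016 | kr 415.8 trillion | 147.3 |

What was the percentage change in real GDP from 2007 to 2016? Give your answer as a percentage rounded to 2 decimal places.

-25.25%

Real GDP 2007 = 379.9 / 1.006 = 377.63.
Real GDP 2016 = 415.8 / 1.473 = 282.28.
Real growth = 282.28 / 377.63 − 1 = -0.2525.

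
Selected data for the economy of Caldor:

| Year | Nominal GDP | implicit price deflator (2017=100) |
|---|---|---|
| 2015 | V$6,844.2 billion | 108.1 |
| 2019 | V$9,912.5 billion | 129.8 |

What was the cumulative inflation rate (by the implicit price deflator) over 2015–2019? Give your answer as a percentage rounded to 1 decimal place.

20.1%

Price-level change = 129.8 / 108.1 − 1 = 0.2007.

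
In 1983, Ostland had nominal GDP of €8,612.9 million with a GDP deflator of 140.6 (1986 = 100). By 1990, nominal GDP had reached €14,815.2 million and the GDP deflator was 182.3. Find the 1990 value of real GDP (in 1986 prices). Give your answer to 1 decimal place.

Real GDP = Nominal / (GDP deflator/100) = 14815.2 / 1.823 = 8126.82.

€8,126.8 million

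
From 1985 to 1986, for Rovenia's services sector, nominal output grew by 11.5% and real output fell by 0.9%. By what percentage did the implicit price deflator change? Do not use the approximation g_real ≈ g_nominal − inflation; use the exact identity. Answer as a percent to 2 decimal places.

(1 + g_nom) = (1 + g_real)(1 + π), so π = 1.1150 / 0.9910 − 1 = 0.12513.

12.51%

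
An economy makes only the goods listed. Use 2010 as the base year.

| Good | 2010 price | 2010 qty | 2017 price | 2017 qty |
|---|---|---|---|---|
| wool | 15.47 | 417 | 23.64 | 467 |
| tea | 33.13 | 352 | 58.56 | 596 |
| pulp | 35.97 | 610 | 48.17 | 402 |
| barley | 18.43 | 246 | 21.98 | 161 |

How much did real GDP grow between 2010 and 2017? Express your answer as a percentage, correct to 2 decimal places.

-0.43%

Real GDP 2010 = Nominal GDP 2010 = 15.47·417 + 33.13·352 + 35.97·610 + 18.43·246 = 44588.23.
Real GDP 2017 (at 2010 prices) = 15.47·467 + 33.13·596 + 35.97·402 + 18.43·161 = 44397.14.
Real growth = 44397.14/44588.23 − 1 = -0.0043.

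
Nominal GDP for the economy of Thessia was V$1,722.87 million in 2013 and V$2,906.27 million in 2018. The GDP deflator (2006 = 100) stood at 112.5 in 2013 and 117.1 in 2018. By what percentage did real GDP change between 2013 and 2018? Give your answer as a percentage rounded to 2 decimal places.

62.06%

Real GDP 2013 = 1722.87 / 1.125 = 1531.44.
Real GDP 2018 = 2906.27 / 1.171 = 2481.87.
Real growth = 2481.87 / 1531.44 − 1 = 0.6206.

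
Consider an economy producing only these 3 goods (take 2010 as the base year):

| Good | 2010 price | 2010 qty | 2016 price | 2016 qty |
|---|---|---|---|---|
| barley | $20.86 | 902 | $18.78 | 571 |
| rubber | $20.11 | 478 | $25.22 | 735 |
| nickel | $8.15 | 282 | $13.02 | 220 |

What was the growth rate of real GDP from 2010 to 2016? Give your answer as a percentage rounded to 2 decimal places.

Real GDP 2010 = Nominal GDP 2010 = 20.86·902 + 20.11·478 + 8.15·282 = 30726.60.
Real GDP 2016 (at 2010 prices) = 20.86·571 + 20.11·735 + 8.15·220 = 28484.91.
Real growth = 28484.91/30726.60 − 1 = -0.0730.

-7.30%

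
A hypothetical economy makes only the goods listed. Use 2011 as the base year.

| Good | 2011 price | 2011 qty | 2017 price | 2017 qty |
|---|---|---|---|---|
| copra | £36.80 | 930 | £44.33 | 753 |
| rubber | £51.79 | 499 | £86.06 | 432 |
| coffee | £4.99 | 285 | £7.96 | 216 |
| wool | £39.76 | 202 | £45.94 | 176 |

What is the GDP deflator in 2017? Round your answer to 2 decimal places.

Nominal GDP 2017 = 44.33·753 + 86.06·432 + 7.96·216 + 45.94·176 = 80363.21.
Real GDP 2017 (at 2011 prices) = 36.80·753 + 51.79·432 + 4.99·216 + 39.76·176 = 58159.28.
Deflator = Nominal/Real × 100 = 80363.21/58159.28 × 100 = 138.178.

138.18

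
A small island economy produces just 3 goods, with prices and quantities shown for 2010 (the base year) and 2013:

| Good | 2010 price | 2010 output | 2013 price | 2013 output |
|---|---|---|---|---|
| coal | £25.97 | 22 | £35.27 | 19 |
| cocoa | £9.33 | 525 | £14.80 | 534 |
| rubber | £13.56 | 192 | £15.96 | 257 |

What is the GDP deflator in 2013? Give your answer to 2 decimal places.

141.45

Nominal GDP 2013 = 35.27·19 + 14.80·534 + 15.96·257 = 12675.05.
Real GDP 2013 (at 2010 prices) = 25.97·19 + 9.33·534 + 13.56·257 = 8960.57.
Deflator = Nominal/Real × 100 = 12675.05/8960.57 × 100 = 141.454.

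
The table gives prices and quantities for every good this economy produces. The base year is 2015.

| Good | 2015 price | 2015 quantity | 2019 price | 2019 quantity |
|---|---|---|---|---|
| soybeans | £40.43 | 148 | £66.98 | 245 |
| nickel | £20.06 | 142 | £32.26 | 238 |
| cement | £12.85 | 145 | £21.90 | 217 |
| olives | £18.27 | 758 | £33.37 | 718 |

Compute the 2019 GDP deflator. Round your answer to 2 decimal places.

172.63

Nominal GDP 2019 = 66.98·245 + 32.26·238 + 21.90·217 + 33.37·718 = 52799.94.
Real GDP 2019 (at 2015 prices) = 40.43·245 + 20.06·238 + 12.85·217 + 18.27·718 = 30585.94.
Deflator = Nominal/Real × 100 = 52799.94/30585.94 × 100 = 172.628.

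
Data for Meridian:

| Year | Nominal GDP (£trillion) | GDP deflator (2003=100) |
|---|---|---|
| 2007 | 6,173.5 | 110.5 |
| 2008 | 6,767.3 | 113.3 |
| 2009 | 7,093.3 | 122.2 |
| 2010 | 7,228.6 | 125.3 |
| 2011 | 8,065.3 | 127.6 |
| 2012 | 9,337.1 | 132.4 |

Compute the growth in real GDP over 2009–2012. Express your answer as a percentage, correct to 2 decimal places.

21.49%

Real GDP 2009 = 7093.3/1.222 = 5804.66.
Real GDP 2012 = 9337.1/1.324 = 7052.19.
Change = 7052.19/5804.66 − 1 = 0.2149.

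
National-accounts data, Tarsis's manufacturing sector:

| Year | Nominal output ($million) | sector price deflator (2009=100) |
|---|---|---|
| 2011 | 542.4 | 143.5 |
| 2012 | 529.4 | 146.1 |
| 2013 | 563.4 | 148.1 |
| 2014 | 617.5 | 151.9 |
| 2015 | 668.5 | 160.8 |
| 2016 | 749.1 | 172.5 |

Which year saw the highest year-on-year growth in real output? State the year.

2012: real = 529.4/1.461 = 362.35; growth vs 2011 (377.98) = -4.14%.
2013: real = 563.4/1.481 = 380.42; growth vs 2012 (362.35) = 4.99%.
2014: real = 617.5/1.519 = 406.52; growth vs 2013 (380.42) = 6.86%.
2015: real = 668.5/1.608 = 415.73; growth vs 2014 (406.52) = 2.27%.
2016: real = 749.1/1.725 = 434.26; growth vs 2015 (415.73) = 4.46%.

2014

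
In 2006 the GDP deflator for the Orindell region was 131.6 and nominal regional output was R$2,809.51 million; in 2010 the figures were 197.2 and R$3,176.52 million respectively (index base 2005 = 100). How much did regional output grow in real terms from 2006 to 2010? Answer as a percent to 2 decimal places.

-24.55%

Deflate each year: 2006 → 2809.51/1.316 = 2134.89; 2010 → 3176.52/1.972 = 1610.81.
So real regional output changed by 1610.81/2134.89 − 1 = -0.2455, i.e. -24.55%.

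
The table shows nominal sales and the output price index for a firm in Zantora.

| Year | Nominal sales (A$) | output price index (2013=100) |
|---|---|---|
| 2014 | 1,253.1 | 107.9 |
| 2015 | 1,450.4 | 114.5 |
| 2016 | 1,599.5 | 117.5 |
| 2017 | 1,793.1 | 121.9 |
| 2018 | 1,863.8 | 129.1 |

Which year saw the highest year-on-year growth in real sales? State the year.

2015: real = 1450.4/1.145 = 1266.72; growth vs 2014 (1161.35) = 9.07%.
2016: real = 1599.5/1.175 = 1361.28; growth vs 2015 (1266.72) = 7.46%.
2017: real = 1793.1/1.219 = 1470.96; growth vs 2016 (1361.28) = 8.06%.
2018: real = 1863.8/1.291 = 1443.69; growth vs 2017 (1470.96) = -1.85%.

2015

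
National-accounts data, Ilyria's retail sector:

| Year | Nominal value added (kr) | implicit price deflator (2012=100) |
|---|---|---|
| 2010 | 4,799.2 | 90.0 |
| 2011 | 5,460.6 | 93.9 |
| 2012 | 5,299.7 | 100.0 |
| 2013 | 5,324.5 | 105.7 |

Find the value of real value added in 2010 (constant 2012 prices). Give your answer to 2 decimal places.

Real value added 2010 = 4799.2 / 0.900 = 5332.44.

kr 5,332.44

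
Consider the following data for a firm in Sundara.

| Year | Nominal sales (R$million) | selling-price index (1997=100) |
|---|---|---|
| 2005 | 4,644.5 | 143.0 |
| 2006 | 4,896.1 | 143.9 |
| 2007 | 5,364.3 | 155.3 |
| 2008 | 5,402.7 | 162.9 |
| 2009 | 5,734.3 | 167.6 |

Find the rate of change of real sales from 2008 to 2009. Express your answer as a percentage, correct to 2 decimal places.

Real sales 2008 = 5402.7/1.629 = 3316.57.
Real sales 2009 = 5734.3/1.676 = 3421.42.
Change = 3421.42/3316.57 − 1 = 0.0316.

3.16%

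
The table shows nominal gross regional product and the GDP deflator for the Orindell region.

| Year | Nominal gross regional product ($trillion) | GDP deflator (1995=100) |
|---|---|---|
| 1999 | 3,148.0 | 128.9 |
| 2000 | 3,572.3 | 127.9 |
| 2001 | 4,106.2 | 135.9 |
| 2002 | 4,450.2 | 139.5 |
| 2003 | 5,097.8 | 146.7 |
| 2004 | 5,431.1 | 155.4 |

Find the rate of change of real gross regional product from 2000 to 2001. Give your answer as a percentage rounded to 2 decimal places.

8.18%

Real gross regional product 2000 = 3572.3/1.279 = 2793.04.
Real gross regional product 2001 = 4106.2/1.359 = 3021.49.
Change = 3021.49/2793.04 − 1 = 0.0818.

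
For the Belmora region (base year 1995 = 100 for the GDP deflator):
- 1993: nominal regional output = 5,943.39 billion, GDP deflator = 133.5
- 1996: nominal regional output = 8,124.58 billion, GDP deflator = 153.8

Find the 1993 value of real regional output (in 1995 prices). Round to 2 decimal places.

Real regional output = Nominal / (GDP deflator/100) = 5943.39 / 1.335 = 4451.98.

4,451.98 billion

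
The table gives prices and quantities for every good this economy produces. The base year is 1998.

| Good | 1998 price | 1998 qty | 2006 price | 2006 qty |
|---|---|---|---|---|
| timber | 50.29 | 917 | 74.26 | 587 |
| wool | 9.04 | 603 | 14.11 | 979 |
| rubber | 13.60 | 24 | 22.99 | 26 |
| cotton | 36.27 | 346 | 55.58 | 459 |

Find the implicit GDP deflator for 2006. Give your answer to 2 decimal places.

150.82

Nominal GDP 2006 = 74.26·587 + 14.11·979 + 22.99·26 + 55.58·459 = 83513.27.
Real GDP 2006 (at 1998 prices) = 50.29·587 + 9.04·979 + 13.60·26 + 36.27·459 = 55371.92.
Deflator = Nominal/Real × 100 = 83513.27/55371.92 × 100 = 150.822.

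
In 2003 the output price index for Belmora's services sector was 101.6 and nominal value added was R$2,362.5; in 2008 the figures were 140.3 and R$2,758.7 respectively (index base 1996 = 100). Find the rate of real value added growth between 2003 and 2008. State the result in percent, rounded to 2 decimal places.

Deflate each year: 2003 → 2362.5/1.016 = 2325.30; 2008 → 2758.7/1.403 = 1966.29.
So real value added changed by 1966.29/2325.30 − 1 = -0.1544, i.e. -15.44%.

-15.44%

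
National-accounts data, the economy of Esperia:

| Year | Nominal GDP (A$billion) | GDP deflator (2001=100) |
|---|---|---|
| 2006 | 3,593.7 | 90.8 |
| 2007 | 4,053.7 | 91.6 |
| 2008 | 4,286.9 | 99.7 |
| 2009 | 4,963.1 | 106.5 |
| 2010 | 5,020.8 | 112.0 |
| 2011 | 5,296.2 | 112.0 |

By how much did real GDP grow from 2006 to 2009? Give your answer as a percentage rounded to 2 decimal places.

Real GDP 2006 = 3593.7/0.908 = 3957.82.
Real GDP 2009 = 4963.1/1.065 = 4660.19.
Change = 4660.19/3957.82 − 1 = 0.1775.

17.75%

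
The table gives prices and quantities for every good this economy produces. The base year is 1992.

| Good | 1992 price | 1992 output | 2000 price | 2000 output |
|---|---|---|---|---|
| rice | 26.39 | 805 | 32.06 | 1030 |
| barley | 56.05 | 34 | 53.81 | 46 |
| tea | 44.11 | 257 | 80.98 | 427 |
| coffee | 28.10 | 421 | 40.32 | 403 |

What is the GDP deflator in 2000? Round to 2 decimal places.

144.07

Nominal GDP 2000 = 32.06·1030 + 53.81·46 + 80.98·427 + 40.32·403 = 86324.48.
Real GDP 2000 (at 1992 prices) = 26.39·1030 + 56.05·46 + 44.11·427 + 28.10·403 = 59919.27.
Deflator = Nominal/Real × 100 = 86324.48/59919.27 × 100 = 144.068.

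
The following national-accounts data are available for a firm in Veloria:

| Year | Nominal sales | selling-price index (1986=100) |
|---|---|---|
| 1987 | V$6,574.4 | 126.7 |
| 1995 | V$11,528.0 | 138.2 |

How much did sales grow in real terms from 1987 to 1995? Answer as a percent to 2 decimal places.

Real sales 1987 = 6574.4 / 1.267 = 5188.95.
Real sales 1995 = 11528.0 / 1.382 = 8341.53.
Real growth = 8341.53 / 5188.95 − 1 = 0.6076.

60.76%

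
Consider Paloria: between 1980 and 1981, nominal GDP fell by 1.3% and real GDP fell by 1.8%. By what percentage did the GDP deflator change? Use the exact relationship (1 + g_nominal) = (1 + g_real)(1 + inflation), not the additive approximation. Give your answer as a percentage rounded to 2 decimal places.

0.51%

(1 + g_nom) = (1 + g_real)(1 + π), so π = 0.9870 / 0.9820 − 1 = 0.00509.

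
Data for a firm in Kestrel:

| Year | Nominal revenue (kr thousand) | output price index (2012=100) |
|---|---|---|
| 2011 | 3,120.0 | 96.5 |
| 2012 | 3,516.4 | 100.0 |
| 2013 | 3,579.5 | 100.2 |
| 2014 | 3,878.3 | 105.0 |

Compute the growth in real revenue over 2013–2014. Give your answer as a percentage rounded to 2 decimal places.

Real revenue 2013 = 3579.5/1.002 = 3572.36.
Real revenue 2014 = 3878.3/1.050 = 3693.62.
Change = 3693.62/3572.36 − 1 = 0.0339.

3.39%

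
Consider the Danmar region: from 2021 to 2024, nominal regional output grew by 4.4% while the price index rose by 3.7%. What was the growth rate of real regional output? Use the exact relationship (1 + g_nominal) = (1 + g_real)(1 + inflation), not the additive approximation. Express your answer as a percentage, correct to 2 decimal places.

(1 + g_nom) = (1 + g_real)(1 + π), so g_real = 1.0440 / 1.0370 − 1 = 0.00675.

0.68%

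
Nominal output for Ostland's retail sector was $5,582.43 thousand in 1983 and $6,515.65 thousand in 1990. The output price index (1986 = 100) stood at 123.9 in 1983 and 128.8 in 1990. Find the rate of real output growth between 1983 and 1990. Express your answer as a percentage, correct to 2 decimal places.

12.28%

Deflate each year: 1983 → 5582.43/1.239 = 4505.59; 1990 → 6515.65/1.288 = 5058.73.
So real output changed by 5058.73/4505.59 − 1 = 0.1228, i.e. 12.28%.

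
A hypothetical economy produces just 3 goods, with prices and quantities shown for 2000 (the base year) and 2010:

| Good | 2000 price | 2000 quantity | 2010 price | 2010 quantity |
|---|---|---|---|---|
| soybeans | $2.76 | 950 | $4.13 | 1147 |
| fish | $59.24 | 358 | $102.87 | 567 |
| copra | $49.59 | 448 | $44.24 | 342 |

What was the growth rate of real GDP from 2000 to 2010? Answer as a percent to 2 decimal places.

Real GDP 2000 = Nominal GDP 2000 = 2.76·950 + 59.24·358 + 49.59·448 = 46046.24.
Real GDP 2010 (at 2000 prices) = 2.76·1147 + 59.24·567 + 49.59·342 = 53714.58.
Real growth = 53714.58/46046.24 − 1 = 0.1665.

16.65%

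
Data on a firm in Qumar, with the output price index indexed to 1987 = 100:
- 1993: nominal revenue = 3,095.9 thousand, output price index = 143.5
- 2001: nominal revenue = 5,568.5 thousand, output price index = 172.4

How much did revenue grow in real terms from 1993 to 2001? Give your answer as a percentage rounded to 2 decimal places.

49.72%

Deflate each year: 1993 → 3095.9/1.435 = 2157.42; 2001 → 5568.5/1.724 = 3229.99.
So real revenue changed by 3229.99/2157.42 − 1 = 0.4972, i.e. 49.72%.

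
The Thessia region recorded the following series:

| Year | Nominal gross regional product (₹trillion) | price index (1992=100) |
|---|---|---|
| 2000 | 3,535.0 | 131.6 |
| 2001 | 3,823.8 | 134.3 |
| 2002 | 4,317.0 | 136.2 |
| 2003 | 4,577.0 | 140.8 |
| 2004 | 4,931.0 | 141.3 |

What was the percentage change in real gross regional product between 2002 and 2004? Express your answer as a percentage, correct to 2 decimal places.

Real gross regional product 2002 = 4317.0/1.362 = 3169.60.
Real gross regional product 2004 = 4931.0/1.413 = 3489.74.
Change = 3489.74/3169.60 − 1 = 0.1010.

10.10%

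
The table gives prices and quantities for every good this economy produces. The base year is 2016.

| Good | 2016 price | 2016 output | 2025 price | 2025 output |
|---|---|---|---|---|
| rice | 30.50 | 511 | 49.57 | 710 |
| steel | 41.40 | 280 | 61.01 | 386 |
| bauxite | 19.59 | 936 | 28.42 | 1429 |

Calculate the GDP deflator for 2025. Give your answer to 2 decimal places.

151.39

Nominal GDP 2025 = 49.57·710 + 61.01·386 + 28.42·1429 = 99356.74.
Real GDP 2025 (at 2016 prices) = 30.50·710 + 41.40·386 + 19.59·1429 = 65629.51.
Deflator = Nominal/Real × 100 = 99356.74/65629.51 × 100 = 151.390.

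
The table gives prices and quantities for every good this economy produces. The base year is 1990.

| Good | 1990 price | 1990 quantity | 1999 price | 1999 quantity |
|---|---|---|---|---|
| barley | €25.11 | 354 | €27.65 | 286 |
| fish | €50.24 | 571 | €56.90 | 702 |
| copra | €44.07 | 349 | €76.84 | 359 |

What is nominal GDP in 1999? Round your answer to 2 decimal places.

€75437.26

Nominal GDP 1999 = Σ (p_1999 × q_1999) = 27.65·286 + 56.90·702 + 76.84·359 = 75437.26.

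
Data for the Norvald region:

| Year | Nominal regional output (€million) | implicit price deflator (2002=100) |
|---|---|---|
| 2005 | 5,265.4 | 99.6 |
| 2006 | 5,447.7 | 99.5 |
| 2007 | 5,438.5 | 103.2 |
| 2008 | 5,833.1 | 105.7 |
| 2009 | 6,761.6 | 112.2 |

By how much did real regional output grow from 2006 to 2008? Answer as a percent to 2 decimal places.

0.79%

Real regional output 2006 = 5447.7/0.995 = 5475.08.
Real regional output 2008 = 5833.1/1.057 = 5518.54.
Change = 5518.54/5475.08 − 1 = 0.0079.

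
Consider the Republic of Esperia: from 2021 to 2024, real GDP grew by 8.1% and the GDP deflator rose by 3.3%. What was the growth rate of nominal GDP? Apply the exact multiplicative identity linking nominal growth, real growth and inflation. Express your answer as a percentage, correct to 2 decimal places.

11.67%

(1 + g_nom) = (1 + g_real)(1 + π) = 1.0810 × 1.0330 = 1.11667.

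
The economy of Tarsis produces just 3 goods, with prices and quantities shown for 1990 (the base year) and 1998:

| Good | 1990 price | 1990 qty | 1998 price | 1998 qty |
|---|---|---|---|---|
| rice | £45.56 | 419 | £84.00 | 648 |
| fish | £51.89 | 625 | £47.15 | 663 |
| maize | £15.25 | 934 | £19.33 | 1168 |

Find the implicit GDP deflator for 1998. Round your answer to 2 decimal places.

Nominal GDP 1998 = 84.00·648 + 47.15·663 + 19.33·1168 = 108269.89.
Real GDP 1998 (at 1990 prices) = 45.56·648 + 51.89·663 + 15.25·1168 = 81737.95.
Deflator = Nominal/Real × 100 = 108269.89/81737.95 × 100 = 132.460.

132.46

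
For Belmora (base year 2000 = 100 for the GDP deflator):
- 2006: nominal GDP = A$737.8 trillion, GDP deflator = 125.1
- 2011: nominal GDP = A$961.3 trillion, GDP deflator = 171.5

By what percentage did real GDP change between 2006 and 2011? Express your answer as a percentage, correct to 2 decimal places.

Real GDP 2006 = 737.8 / 1.251 = 589.77.
Real GDP 2011 = 961.3 / 1.715 = 560.52.
Real growth = 560.52 / 589.77 − 1 = -0.0496.

-4.96%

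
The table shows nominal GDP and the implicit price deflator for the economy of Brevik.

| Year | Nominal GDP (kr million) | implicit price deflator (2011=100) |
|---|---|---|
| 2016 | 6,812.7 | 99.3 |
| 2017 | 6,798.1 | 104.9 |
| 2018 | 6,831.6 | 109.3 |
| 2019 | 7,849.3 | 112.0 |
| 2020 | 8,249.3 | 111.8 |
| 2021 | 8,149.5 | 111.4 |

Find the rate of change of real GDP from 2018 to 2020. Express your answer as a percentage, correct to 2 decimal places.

Real GDP 2018 = 6831.6/1.093 = 6250.32.
Real GDP 2020 = 8249.3/1.118 = 7378.62.
Change = 7378.62/6250.32 − 1 = 0.1805.

18.05%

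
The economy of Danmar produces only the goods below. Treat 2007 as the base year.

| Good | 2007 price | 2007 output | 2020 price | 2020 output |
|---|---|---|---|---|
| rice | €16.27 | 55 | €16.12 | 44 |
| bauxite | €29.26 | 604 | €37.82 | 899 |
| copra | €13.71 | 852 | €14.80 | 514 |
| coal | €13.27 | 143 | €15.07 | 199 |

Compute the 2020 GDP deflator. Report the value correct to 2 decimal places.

Nominal GDP 2020 = 16.12·44 + 37.82·899 + 14.80·514 + 15.07·199 = 45315.59.
Real GDP 2020 (at 2007 prices) = 16.27·44 + 29.26·899 + 13.71·514 + 13.27·199 = 36708.29.
Deflator = Nominal/Real × 100 = 45315.59/36708.29 × 100 = 123.448.

123.45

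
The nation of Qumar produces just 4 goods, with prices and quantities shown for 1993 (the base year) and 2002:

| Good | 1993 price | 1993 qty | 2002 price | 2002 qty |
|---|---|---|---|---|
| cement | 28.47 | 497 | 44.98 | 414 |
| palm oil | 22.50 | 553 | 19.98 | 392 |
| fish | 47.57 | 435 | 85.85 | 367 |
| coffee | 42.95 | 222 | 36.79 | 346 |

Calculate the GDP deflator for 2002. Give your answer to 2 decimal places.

133.57

Nominal GDP 2002 = 44.98·414 + 19.98·392 + 85.85·367 + 36.79·346 = 70690.17.
Real GDP 2002 (at 1993 prices) = 28.47·414 + 22.50·392 + 47.57·367 + 42.95·346 = 52925.47.
Deflator = Nominal/Real × 100 = 70690.17/52925.47 × 100 = 133.566.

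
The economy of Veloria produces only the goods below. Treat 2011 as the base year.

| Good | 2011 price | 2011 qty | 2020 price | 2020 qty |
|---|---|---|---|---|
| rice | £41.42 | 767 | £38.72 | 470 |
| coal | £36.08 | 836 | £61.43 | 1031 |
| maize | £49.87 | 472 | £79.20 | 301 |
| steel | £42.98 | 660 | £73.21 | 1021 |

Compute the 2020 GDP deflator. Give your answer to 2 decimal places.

155.87

Nominal GDP 2020 = 38.72·470 + 61.43·1031 + 79.20·301 + 73.21·1021 = 180119.34.
Real GDP 2020 (at 2011 prices) = 41.42·470 + 36.08·1031 + 49.87·301 + 42.98·1021 = 115559.33.
Deflator = Nominal/Real × 100 = 180119.34/115559.33 × 100 = 155.867.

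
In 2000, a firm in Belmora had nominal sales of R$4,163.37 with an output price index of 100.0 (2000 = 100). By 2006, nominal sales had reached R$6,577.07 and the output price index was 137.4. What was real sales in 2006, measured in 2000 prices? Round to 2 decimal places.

R$4,786.80

Real sales = Nominal / (output price index/100) = 6577.07 / 1.374 = 4786.80.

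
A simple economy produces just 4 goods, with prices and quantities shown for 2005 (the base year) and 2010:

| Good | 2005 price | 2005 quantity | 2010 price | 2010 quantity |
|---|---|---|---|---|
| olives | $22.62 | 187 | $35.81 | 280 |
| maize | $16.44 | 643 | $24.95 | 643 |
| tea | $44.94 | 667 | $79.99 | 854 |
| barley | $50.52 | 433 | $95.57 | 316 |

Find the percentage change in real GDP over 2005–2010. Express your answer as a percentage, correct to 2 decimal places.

Real GDP 2005 = Nominal GDP 2005 = 22.62·187 + 16.44·643 + 44.94·667 + 50.52·433 = 66651.00.
Real GDP 2010 (at 2005 prices) = 22.62·280 + 16.44·643 + 44.94·854 + 50.52·316 = 71247.60.
Real growth = 71247.60/66651.00 − 1 = 0.0690.

6.90%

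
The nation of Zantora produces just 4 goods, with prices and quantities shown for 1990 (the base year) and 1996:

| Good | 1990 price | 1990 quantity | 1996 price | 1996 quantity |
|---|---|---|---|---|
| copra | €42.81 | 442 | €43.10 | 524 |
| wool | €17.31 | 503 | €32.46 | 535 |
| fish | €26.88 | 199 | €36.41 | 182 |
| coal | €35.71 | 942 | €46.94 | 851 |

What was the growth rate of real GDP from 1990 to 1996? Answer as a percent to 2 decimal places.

0.54%

Real GDP 1990 = Nominal GDP 1990 = 42.81·442 + 17.31·503 + 26.88·199 + 35.71·942 = 66616.89.
Real GDP 1996 (at 1990 prices) = 42.81·524 + 17.31·535 + 26.88·182 + 35.71·851 = 66974.66.
Real growth = 66974.66/66616.89 − 1 = 0.0054.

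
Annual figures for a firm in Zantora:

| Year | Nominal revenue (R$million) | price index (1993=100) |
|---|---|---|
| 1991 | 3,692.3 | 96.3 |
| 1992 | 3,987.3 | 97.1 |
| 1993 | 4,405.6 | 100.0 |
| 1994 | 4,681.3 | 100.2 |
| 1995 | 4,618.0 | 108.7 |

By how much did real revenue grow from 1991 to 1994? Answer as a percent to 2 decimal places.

Real revenue 1991 = 3692.3/0.963 = 3834.16.
Real revenue 1994 = 4681.3/1.002 = 4671.96.
Change = 4671.96/3834.16 − 1 = 0.2185.

21.85%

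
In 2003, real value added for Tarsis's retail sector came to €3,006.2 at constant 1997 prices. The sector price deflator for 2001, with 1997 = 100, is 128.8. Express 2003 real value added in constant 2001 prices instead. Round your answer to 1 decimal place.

€3,872.0

Real value added in 2001 prices = Real value added in 1997 prices × (P_2001/P_1997) = 3006.2 × 1.288 = 3871.99.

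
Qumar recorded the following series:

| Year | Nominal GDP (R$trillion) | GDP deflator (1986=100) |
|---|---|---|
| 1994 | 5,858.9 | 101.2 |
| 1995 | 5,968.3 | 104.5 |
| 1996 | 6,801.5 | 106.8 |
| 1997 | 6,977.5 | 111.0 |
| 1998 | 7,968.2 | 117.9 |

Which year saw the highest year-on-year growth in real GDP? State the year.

1995: real = 5968.3/1.045 = 5711.29; growth vs 1994 (5789.43) = -1.35%.
1996: real = 6801.5/1.068 = 6368.45; growth vs 1995 (5711.29) = 11.51%.
1997: real = 6977.5/1.110 = 6286.04; growth vs 1996 (6368.45) = -1.29%.
1998: real = 7968.2/1.179 = 6758.44; growth vs 1997 (6286.04) = 7.52%.

1996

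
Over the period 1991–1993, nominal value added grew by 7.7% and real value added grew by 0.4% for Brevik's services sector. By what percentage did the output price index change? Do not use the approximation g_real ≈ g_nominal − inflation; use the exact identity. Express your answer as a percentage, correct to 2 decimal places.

(1 + g_nom) = (1 + g_real)(1 + π), so π = 1.0770 / 1.0040 − 1 = 0.07271.

7.27%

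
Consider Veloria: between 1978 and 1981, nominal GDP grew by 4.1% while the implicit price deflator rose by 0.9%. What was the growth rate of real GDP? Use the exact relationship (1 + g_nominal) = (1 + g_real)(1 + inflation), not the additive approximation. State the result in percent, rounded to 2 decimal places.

(1 + g_nom) = (1 + g_real)(1 + π), so g_real = 1.0410 / 1.0090 − 1 = 0.03171.

3.17%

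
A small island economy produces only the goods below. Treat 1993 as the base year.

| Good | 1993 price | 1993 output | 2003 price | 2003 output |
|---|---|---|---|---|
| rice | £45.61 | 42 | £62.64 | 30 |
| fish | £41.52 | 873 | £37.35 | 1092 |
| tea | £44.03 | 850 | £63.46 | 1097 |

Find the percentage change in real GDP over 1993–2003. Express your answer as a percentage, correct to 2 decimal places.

Real GDP 1993 = Nominal GDP 1993 = 45.61·42 + 41.52·873 + 44.03·850 = 75588.08.
Real GDP 2003 (at 1993 prices) = 45.61·30 + 41.52·1092 + 44.03·1097 = 95009.05.
Real growth = 95009.05/75588.08 − 1 = 0.2569.

25.69%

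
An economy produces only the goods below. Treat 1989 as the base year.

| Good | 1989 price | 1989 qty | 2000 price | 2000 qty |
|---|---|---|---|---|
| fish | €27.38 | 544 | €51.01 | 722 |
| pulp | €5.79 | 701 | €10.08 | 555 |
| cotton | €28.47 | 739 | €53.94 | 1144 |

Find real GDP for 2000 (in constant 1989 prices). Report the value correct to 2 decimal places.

Real GDP 2000 = Σ (p_1989 × q_2000) = 27.38·722 + 5.79·555 + 28.47·1144 = 55551.49.

€55551.49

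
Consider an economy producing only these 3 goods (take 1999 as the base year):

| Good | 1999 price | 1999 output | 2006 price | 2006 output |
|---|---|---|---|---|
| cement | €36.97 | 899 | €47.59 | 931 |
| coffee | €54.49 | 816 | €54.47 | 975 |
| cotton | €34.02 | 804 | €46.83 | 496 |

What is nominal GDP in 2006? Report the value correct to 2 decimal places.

€120642.22

Nominal GDP 2006 = Σ (p_2006 × q_2006) = 47.59·931 + 54.47·975 + 46.83·496 = 120642.22.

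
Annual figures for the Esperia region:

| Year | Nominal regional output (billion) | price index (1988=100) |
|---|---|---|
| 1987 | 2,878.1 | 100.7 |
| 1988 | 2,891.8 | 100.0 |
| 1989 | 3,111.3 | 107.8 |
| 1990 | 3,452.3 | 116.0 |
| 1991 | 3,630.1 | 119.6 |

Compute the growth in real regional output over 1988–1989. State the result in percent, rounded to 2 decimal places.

Real regional output 1988 = 2891.8/1.000 = 2891.80.
Real regional output 1989 = 3111.3/1.078 = 2886.18.
Change = 2886.18/2891.80 − 1 = -0.0019.

-0.19%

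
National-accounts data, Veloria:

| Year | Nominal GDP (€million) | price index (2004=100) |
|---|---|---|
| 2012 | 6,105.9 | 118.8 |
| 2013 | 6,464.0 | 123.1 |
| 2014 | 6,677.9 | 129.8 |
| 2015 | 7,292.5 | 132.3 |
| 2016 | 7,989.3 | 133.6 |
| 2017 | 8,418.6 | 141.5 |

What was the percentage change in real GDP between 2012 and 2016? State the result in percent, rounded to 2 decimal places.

16.35%

Real GDP 2012 = 6105.9/1.188 = 5139.65.
Real GDP 2016 = 7989.3/1.336 = 5980.01.
Change = 5980.01/5139.65 − 1 = 0.1635.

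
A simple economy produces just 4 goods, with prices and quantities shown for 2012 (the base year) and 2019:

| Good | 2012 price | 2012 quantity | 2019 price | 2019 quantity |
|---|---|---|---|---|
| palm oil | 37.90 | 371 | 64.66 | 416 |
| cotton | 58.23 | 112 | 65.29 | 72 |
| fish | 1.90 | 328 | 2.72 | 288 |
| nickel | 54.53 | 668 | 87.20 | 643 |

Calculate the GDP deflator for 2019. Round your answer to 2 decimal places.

159.18

Nominal GDP 2019 = 64.66·416 + 65.29·72 + 2.72·288 + 87.20·643 = 88452.40.
Real GDP 2019 (at 2012 prices) = 37.90·416 + 58.23·72 + 1.90·288 + 54.53·643 = 55568.95.
Deflator = Nominal/Real × 100 = 88452.40/55568.95 × 100 = 159.176.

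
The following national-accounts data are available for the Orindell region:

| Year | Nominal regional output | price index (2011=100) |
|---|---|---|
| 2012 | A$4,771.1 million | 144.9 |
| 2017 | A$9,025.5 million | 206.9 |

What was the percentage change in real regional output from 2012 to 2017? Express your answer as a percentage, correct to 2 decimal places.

32.48%

Deflate each year: 2012 → 4771.1/1.449 = 3292.68; 2017 → 9025.5/2.069 = 4362.25.
So real regional output changed by 4362.25/3292.68 − 1 = 0.3248, i.e. 32.48%.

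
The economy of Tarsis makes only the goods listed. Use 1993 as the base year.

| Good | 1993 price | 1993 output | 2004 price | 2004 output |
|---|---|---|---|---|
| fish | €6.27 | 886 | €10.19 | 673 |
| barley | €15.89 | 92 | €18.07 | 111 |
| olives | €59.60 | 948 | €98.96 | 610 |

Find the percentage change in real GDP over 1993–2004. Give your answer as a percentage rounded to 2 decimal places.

-33.34%

Real GDP 1993 = Nominal GDP 1993 = 6.27·886 + 15.89·92 + 59.60·948 = 63517.90.
Real GDP 2004 (at 1993 prices) = 6.27·673 + 15.89·111 + 59.60·610 = 42339.50.
Real growth = 42339.50/63517.90 − 1 = -0.3334.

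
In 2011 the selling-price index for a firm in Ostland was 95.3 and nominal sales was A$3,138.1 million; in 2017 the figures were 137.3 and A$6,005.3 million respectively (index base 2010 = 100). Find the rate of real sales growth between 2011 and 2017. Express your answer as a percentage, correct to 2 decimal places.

Deflate each year: 2011 → 3138.1/0.953 = 3292.86; 2017 → 6005.3/1.373 = 4373.85.
So real sales changed by 4373.85/3292.86 − 1 = 0.3283, i.e. 32.83%.

32.83%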